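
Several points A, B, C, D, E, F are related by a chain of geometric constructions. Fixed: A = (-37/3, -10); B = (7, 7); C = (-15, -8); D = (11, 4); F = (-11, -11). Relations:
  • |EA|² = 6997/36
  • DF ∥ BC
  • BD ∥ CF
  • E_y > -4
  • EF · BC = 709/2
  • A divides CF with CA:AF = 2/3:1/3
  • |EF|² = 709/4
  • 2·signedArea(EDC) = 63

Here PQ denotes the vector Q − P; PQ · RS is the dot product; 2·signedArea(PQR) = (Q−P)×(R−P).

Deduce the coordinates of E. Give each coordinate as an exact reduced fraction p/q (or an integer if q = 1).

E = (0, -7/2)

1. E_x = 0  [2·signedArea(EDC) = 63 ∩ EF · BC = 709/2]
2. E_y = -7/2  [2·signedArea(EDC) = 63 ∩ EF · BC = 709/2]
   → E = (0, -7/2)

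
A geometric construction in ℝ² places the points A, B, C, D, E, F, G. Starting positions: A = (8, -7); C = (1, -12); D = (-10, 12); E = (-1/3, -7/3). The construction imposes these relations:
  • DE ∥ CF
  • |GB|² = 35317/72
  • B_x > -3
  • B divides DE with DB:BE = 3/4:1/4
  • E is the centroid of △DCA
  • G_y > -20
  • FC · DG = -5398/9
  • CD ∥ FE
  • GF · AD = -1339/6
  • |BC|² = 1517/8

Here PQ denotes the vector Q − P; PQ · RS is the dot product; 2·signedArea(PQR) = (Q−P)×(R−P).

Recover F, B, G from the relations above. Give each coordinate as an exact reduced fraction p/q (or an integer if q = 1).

1. F_x = 32/3  [CD ∥ FE ∩ DE ∥ CF]
2. F_y = -79/3  [CD ∥ FE ∩ DE ∥ CF]
   → F = (32/3, -79/3)
3. B_x = -11/4  [B divides DE with DB:BE = 3/4:1/4]
4. B_y = 5/4  [B divides DE with DB:BE = 3/4:1/4]
   → B = (-11/4, 5/4)
5. G_x = 35/6  [GF · AD = -1339/6 ∩ FC · DG = -5398/9]
6. G_y = -115/6  [GF · AD = -1339/6 ∩ FC · DG = -5398/9]
   → G = (35/6, -115/6)

B = (-11/4, 5/4)
F = (32/3, -79/3)
G = (35/6, -115/6)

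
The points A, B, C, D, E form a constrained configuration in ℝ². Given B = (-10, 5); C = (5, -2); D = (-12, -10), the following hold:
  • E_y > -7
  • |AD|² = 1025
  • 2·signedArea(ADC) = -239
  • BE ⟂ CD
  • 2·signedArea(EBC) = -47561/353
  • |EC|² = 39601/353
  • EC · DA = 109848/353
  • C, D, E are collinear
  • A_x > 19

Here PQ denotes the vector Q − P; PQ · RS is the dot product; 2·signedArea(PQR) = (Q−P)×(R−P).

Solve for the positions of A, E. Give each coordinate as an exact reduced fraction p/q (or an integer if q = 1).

1. A_x = 20  [line -8·x + 17·y + 313 = 0 ∩ |AD|² = 1025]
2. A_y = -9  [line -8·x + 17·y + 313 = 0 ∩ |AD|² = 1025]
   → A = (20, -9)
3. E_x = -1618/353  [C, D, E are collinear ∩ BE ⟂ CD]
4. E_y = -2298/353  [C, D, E are collinear ∩ BE ⟂ CD]
   → E = (-1618/353, -2298/353)

A = (20, -9)
E = (-1618/353, -2298/353)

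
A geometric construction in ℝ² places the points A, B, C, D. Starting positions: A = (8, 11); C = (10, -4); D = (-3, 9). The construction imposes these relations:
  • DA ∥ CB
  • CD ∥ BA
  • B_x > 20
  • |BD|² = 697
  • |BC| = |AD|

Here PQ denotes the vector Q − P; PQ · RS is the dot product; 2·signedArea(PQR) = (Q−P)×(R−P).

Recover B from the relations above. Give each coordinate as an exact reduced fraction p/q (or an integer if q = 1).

1. B_x = 21  [CD ∥ BA ∩ DA ∥ CB]
2. B_y = -2  [CD ∥ BA ∩ DA ∥ CB]
   → B = (21, -2)

B = (21, -2)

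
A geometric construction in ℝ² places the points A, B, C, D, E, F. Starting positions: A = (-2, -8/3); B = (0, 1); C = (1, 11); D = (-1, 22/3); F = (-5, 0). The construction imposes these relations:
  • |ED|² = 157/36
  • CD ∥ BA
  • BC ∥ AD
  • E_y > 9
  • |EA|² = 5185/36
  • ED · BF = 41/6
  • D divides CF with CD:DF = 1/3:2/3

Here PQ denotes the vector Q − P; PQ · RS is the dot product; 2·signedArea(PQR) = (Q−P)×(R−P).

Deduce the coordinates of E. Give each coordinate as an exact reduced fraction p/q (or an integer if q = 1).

1. E_x = 0  [line 5·x + 1·y + -55/6 = 0 ∩ |EA|² = 5185/36]
2. E_y = 55/6  [line 5·x + 1·y + -55/6 = 0 ∩ |EA|² = 5185/36]
   → E = (0, 55/6)

E = (0, 55/6)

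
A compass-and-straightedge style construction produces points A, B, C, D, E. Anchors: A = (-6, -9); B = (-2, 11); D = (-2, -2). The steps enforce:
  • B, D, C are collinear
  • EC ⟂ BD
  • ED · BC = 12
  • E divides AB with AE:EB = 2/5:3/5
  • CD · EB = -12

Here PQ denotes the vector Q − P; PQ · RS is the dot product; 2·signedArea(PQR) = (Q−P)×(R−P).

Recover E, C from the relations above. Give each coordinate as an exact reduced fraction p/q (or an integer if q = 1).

C = (-2, -1)
E = (-22/5, -1)

1. E_x = -22/5  [E divides AB with AE:EB = 2/5:3/5]
2. E_y = -1  [E divides AB with AE:EB = 2/5:3/5]
   → E = (-22/5, -1)
3. C_x = -2  [B, D, C are collinear ∩ EC ⟂ BD]
4. C_y = -1  [B, D, C are collinear ∩ EC ⟂ BD]
   → C = (-2, -1)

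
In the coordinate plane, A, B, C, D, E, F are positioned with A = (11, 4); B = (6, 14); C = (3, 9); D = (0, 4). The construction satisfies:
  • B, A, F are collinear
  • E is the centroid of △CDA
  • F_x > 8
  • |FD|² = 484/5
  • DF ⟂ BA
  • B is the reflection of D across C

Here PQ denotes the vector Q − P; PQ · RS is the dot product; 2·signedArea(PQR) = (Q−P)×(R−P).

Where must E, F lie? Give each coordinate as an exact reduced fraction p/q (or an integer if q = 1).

E = (14/3, 17/3)
F = (44/5, 42/5)

1. E_x = 14/3  [E is the centroid of △CDA]
2. E_y = 17/3  [E is the centroid of △CDA]
   → E = (14/3, 17/3)
3. F_x = 44/5  [B, A, F are collinear ∩ DF ⟂ BA]
4. F_y = 42/5  [B, A, F are collinear ∩ DF ⟂ BA]
   → F = (44/5, 42/5)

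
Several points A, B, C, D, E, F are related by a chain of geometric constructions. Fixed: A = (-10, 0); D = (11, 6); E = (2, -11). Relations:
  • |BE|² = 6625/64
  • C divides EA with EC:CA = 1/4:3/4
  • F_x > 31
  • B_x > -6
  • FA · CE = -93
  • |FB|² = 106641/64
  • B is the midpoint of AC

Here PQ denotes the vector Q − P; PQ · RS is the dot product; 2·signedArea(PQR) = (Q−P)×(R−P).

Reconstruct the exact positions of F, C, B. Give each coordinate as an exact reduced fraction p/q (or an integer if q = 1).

1. C_x = -1  [C divides EA with EC:CA = 1/4:3/4]
2. C_y = -33/4  [C divides EA with EC:CA = 1/4:3/4]
   → C = (-1, -33/4)
3. B_x = -11/2  [B is the midpoint of AC]
4. B_y = -33/8  [B is the midpoint of AC]
   → B = (-11/2, -33/8)
5. F_x = 32  [line -3·x + 11/4·y + 63 = 0 ∩ |FB|² = 106641/64]
6. F_y = 12  [line -3·x + 11/4·y + 63 = 0 ∩ |FB|² = 106641/64]
   → F = (32, 12)

B = (-11/2, -33/8)
C = (-1, -33/4)
F = (32, 12)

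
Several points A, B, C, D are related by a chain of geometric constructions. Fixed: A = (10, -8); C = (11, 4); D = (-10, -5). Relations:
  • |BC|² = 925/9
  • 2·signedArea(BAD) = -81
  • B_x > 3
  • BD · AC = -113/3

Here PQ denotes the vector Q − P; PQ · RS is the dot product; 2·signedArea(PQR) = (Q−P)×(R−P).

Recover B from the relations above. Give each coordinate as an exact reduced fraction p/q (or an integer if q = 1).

B = (11/3, -3)

1. B_x = 11/3  [BD · AC = -113/3 ∩ 2·signedArea(BAD) = -81]
2. B_y = -3  [BD · AC = -113/3 ∩ 2·signedArea(BAD) = -81]
   → B = (11/3, -3)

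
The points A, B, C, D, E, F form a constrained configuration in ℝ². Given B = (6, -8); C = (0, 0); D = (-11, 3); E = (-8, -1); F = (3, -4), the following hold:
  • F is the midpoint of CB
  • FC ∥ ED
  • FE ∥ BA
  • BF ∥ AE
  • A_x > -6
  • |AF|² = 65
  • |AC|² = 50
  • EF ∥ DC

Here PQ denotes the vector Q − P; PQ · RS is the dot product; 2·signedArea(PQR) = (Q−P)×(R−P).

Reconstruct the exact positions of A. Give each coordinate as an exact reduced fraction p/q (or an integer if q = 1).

1. A_x = -5  [BF ∥ AE ∩ FE ∥ BA]
2. A_y = -5  [BF ∥ AE ∩ FE ∥ BA]
   → A = (-5, -5)

A = (-5, -5)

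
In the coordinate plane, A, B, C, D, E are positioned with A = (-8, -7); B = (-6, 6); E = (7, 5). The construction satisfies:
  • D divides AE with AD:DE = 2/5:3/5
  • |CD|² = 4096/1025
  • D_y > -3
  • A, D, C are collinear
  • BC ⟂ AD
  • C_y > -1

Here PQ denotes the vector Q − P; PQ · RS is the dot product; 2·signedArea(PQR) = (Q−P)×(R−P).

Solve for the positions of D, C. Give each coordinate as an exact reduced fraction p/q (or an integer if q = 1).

1. D_x = -2  [D divides AE with AD:DE = 2/5:3/5]
2. D_y = -11/5  [D divides AE with AD:DE = 2/5:3/5]
   → D = (-2, -11/5)
3. C_x = -18/41  [A, D, C are collinear ∩ BC ⟂ AD]
4. C_y = -39/41  [A, D, C are collinear ∩ BC ⟂ AD]
   → C = (-18/41, -39/41)

C = (-18/41, -39/41)
D = (-2, -11/5)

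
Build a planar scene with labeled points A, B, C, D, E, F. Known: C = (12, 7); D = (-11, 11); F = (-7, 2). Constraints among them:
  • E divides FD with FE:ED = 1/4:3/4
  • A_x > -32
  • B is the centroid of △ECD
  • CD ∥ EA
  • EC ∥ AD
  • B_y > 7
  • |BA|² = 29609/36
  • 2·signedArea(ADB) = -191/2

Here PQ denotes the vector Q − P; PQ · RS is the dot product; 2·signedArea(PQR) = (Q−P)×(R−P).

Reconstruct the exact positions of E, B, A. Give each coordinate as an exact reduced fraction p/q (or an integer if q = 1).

A = (-31, 33/4)
B = (-7/3, 89/12)
E = (-8, 17/4)

1. E_x = -8  [E divides FD with FE:ED = 1/4:3/4]
2. E_y = 17/4  [E divides FD with FE:ED = 1/4:3/4]
   → E = (-8, 17/4)
3. B_x = -7/3  [B is the centroid of △ECD]
4. B_y = 89/12  [B is the centroid of △ECD]
   → B = (-7/3, 89/12)
5. A_x = -31  [EC ∥ AD ∩ CD ∥ EA]
6. A_y = 33/4  [EC ∥ AD ∩ CD ∥ EA]
   → A = (-31, 33/4)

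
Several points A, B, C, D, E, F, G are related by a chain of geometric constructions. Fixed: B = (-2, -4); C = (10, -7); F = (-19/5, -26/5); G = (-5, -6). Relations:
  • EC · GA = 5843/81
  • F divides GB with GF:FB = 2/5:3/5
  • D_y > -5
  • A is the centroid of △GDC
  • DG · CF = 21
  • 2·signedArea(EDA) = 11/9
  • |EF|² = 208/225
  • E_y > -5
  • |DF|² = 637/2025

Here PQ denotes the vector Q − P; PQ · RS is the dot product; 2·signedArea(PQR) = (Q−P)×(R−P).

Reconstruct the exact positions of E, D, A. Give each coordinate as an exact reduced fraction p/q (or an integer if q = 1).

1. D_x = -10/3  [line 69/5·x + -9/5·y + 186/5 = 0 ∩ |DF|² = 637/2025]
2. D_y = -44/9  [line 69/5·x + -9/5·y + 186/5 = 0 ∩ |DF|² = 637/2025]
   → D = (-10/3, -44/9)
3. A_x = 5/9  [A is the centroid of △GDC]
4. A_y = -161/27  [A is the centroid of △GDC]
   → A = (5/9, -161/27)
5. E_x = -3  [2·signedArea(EDA) = 11/9 ∩ EC · GA = 5843/81]
6. E_y = -14/3  [2·signedArea(EDA) = 11/9 ∩ EC · GA = 5843/81]
   → E = (-3, -14/3)

A = (5/9, -161/27)
D = (-10/3, -44/9)
E = (-3, -14/3)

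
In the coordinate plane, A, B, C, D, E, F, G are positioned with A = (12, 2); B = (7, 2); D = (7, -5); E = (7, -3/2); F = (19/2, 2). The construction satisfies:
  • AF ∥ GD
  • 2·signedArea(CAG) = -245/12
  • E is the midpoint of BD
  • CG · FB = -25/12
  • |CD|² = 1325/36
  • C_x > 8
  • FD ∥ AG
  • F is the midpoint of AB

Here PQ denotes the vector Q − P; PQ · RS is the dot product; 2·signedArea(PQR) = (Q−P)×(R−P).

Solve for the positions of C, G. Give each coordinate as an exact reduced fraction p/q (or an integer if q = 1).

C = (26/3, 5/6)
G = (19/2, -5)

1. G_x = 19/2  [AF ∥ GD ∩ FD ∥ AG]
2. G_y = -5  [AF ∥ GD ∩ FD ∥ AG]
   → G = (19/2, -5)
3. C_x = 26/3  [2·signedArea(CAG) = -245/12 ∩ CG · FB = -25/12]
4. C_y = 5/6  [2·signedArea(CAG) = -245/12 ∩ CG · FB = -25/12]
   → C = (26/3, 5/6)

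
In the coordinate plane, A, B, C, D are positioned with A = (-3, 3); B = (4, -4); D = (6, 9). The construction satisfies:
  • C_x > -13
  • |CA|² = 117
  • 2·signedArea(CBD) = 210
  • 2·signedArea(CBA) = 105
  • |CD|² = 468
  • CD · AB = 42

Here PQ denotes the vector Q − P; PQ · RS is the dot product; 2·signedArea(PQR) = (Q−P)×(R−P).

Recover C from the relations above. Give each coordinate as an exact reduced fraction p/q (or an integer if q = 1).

1. C_x = -12  [2·signedArea(CBD) = 210 ∩ CD · AB = 42]
2. C_y = -3  [2·signedArea(CBD) = 210 ∩ CD · AB = 42]
   → C = (-12, -3)

C = (-12, -3)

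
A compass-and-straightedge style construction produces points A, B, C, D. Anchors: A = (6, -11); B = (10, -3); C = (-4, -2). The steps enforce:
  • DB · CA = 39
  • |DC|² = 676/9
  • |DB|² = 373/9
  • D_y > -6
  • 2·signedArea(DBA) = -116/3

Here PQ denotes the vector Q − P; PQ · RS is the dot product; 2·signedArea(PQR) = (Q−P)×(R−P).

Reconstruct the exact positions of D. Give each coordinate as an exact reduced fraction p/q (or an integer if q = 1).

1. D_x = 4  [DB · CA = 39 ∩ 2·signedArea(DBA) = -116/3]
2. D_y = -16/3  [DB · CA = 39 ∩ 2·signedArea(DBA) = -116/3]
   → D = (4, -16/3)

D = (4, -16/3)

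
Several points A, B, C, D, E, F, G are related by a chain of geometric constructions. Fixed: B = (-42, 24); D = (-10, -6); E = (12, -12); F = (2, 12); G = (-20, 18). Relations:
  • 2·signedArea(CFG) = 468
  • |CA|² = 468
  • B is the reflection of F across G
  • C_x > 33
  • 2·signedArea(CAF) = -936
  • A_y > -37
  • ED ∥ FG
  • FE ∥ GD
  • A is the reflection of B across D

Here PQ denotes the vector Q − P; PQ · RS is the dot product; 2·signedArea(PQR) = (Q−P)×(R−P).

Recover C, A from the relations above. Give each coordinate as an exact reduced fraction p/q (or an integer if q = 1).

1. A_x = 22  [A is the reflection of B across D]
2. A_y = -36  [A is the reflection of B across D]
   → A = (22, -36)
3. C_x = 34  [2·signedArea(CAF) = -936 ∩ 2·signedArea(CFG) = 468]
4. C_y = -18  [2·signedArea(CAF) = -936 ∩ 2·signedArea(CFG) = 468]
   → C = (34, -18)

A = (22, -36)
C = (34, -18)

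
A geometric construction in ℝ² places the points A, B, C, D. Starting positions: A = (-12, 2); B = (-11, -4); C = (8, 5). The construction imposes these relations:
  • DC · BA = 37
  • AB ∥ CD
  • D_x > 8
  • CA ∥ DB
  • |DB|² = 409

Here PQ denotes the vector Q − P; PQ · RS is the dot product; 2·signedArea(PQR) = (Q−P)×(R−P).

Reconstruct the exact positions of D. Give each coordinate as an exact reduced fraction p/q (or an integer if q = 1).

D = (9, -1)

1. D_x = 9  [CA ∥ DB ∩ AB ∥ CD]
2. D_y = -1  [CA ∥ DB ∩ AB ∥ CD]
   → D = (9, -1)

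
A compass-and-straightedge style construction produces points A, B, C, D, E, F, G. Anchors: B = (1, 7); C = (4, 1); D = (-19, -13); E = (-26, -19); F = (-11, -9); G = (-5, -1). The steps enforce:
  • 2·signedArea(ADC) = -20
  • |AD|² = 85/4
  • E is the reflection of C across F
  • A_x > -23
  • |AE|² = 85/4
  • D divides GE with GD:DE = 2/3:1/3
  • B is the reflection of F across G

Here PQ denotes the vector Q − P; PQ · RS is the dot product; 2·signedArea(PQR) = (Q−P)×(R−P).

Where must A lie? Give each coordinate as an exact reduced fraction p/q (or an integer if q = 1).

A = (-45/2, -16)

1. A_x = -45/2  [line -14·x + 23·y + 53 = 0 ∩ |AE|² = 85/4]
2. A_y = -16  [line -14·x + 23·y + 53 = 0 ∩ |AE|² = 85/4]
   → A = (-45/2, -16)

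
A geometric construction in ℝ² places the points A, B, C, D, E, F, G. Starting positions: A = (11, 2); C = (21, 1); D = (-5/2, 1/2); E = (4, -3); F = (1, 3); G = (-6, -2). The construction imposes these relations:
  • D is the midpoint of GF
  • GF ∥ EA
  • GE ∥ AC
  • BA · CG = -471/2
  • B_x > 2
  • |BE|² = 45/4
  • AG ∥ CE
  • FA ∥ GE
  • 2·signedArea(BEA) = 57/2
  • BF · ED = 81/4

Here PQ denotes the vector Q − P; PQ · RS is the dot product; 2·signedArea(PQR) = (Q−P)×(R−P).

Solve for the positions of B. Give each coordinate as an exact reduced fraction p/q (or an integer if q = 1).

1. B_x = 5/2  [2·signedArea(BEA) = 57/2 ∩ BA · CG = -471/2]
2. B_y = 0  [2·signedArea(BEA) = 57/2 ∩ BA · CG = -471/2]
   → B = (5/2, 0)

B = (5/2, 0)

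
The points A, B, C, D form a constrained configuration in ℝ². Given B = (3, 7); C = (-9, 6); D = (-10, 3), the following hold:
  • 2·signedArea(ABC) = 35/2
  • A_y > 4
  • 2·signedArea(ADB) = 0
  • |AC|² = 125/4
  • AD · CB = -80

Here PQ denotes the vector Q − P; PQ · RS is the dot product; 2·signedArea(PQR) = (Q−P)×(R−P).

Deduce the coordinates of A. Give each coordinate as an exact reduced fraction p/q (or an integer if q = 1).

A = (-7/2, 5)

1. A_x = -7/2  [2·signedArea(ADB) = 0 ∩ AD · CB = -80]
2. A_y = 5  [2·signedArea(ADB) = 0 ∩ AD · CB = -80]
   → A = (-7/2, 5)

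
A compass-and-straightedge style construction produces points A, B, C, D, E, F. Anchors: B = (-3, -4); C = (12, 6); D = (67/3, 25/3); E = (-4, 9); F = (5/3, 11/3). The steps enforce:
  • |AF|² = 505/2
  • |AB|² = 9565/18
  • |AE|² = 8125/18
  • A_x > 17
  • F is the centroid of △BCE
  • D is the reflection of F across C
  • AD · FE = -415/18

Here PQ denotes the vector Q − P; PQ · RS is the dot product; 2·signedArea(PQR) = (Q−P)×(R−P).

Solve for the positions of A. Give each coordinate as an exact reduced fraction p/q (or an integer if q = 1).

A = (103/6, 43/6)

1. A_x = 103/6  [line 17/3·x + -16/3·y + -1063/18 = 0 ∩ |AF|² = 505/2]
2. A_y = 43/6  [line 17/3·x + -16/3·y + -1063/18 = 0 ∩ |AF|² = 505/2]
   → A = (103/6, 43/6)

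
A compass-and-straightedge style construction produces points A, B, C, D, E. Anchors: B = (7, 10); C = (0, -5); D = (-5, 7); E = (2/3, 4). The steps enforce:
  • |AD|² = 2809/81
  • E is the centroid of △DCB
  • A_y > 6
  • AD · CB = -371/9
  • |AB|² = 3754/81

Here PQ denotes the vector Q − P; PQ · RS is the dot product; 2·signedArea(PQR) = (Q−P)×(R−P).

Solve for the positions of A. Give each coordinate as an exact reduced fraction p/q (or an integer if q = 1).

A = (8/9, 7)

1. A_x = 8/9  [line -7·x + -15·y + 1001/9 = 0 ∩ |AB|² = 3754/81]
2. A_y = 7  [line -7·x + -15·y + 1001/9 = 0 ∩ |AB|² = 3754/81]
   → A = (8/9, 7)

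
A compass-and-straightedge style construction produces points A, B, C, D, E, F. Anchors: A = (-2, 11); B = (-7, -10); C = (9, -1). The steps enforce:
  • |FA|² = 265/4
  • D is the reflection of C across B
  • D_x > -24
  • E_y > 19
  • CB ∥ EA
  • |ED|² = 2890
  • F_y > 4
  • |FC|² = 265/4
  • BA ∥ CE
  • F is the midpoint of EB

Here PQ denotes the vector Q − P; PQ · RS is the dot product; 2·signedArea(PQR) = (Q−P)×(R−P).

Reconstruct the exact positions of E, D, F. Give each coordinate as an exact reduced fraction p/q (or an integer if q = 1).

1. E_x = 14  [CB ∥ EA ∩ BA ∥ CE]
2. E_y = 20  [CB ∥ EA ∩ BA ∥ CE]
   → E = (14, 20)
3. D_x = -23  [D is the reflection of C across B]
4. D_y = -19  [D is the reflection of C across B]
   → D = (-23, -19)
5. F_x = 7/2  [F is the midpoint of EB]
6. F_y = 5  [F is the midpoint of EB]
   → F = (7/2, 5)

D = (-23, -19)
E = (14, 20)
F = (7/2, 5)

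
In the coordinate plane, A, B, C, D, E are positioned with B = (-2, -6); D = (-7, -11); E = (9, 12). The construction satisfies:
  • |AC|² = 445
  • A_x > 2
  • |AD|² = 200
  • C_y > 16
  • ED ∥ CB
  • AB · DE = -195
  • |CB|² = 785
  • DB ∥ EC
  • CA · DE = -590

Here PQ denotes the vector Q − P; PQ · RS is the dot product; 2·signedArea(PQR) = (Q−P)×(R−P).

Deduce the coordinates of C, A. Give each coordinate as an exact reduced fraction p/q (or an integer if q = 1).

1. C_x = 14  [ED ∥ CB ∩ DB ∥ EC]
2. C_y = 17  [ED ∥ CB ∩ DB ∥ EC]
   → C = (14, 17)
3. A_x = 3  [line -16·x + -23·y + 25 = 0 ∩ |AD|² = 200]
4. A_y = -1  [line -16·x + -23·y + 25 = 0 ∩ |AD|² = 200]
   → A = (3, -1)

A = (3, -1)
C = (14, 17)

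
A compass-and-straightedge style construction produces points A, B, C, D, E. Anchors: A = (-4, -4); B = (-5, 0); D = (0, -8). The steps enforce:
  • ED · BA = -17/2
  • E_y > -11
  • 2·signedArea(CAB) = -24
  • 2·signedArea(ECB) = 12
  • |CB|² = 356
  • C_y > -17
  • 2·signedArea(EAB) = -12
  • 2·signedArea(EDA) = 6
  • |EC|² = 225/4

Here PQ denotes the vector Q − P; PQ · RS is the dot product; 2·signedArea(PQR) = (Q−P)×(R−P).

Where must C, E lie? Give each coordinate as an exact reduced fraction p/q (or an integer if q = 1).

C = (5, -16)
E = (1/2, -10)

1. E_x = 1/2  [2·signedArea(EAB) = -12 ∩ ED · BA = -17/2]
2. E_y = -10  [2·signedArea(EAB) = -12 ∩ ED · BA = -17/2]
   → E = (1/2, -10)
3. C_x = 5  [2·signedArea(CAB) = -24 ∩ 2·signedArea(ECB) = 12]
4. C_y = -16  [2·signedArea(CAB) = -24 ∩ 2·signedArea(ECB) = 12]
   → C = (5, -16)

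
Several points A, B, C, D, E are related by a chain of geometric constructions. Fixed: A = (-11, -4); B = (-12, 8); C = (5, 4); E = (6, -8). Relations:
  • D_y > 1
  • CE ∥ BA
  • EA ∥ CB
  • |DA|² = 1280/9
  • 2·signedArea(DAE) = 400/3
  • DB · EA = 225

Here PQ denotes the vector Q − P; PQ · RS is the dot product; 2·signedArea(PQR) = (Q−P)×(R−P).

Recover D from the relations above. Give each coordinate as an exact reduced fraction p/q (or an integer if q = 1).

D = (-1/3, 4/3)

1. D_x = -1/3  [DB · EA = 225 ∩ 2·signedArea(DAE) = 400/3]
2. D_y = 4/3  [DB · EA = 225 ∩ 2·signedArea(DAE) = 400/3]
   → D = (-1/3, 4/3)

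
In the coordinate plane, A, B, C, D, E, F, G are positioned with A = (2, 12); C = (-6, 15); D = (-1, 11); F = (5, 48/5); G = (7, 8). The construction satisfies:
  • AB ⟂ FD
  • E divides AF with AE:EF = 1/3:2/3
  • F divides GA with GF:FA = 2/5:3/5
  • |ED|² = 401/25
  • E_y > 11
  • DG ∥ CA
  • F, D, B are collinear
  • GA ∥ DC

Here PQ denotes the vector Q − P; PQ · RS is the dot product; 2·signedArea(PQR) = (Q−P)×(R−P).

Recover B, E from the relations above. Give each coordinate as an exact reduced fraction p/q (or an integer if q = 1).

1. B_x = 1541/949  [F, D, B are collinear ∩ AB ⟂ FD]
2. B_y = 9858/949  [F, D, B are collinear ∩ AB ⟂ FD]
   → B = (1541/949, 9858/949)
3. E_x = 3  [E divides AF with AE:EF = 1/3:2/3]
4. E_y = 56/5  [E divides AF with AE:EF = 1/3:2/3]
   → E = (3, 56/5)

B = (1541/949, 9858/949)
E = (3, 56/5)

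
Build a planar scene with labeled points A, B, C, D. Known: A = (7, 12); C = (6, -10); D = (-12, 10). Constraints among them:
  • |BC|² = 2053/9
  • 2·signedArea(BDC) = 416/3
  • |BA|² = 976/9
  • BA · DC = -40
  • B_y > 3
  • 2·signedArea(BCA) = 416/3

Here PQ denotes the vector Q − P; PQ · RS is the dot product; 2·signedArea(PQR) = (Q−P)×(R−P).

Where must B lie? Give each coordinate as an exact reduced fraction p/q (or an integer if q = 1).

B = (1/3, 4)

1. B_x = 1/3  [2·signedArea(BDC) = 416/3 ∩ 2·signedArea(BCA) = 416/3]
2. B_y = 4  [2·signedArea(BDC) = 416/3 ∩ 2·signedArea(BCA) = 416/3]
   → B = (1/3, 4)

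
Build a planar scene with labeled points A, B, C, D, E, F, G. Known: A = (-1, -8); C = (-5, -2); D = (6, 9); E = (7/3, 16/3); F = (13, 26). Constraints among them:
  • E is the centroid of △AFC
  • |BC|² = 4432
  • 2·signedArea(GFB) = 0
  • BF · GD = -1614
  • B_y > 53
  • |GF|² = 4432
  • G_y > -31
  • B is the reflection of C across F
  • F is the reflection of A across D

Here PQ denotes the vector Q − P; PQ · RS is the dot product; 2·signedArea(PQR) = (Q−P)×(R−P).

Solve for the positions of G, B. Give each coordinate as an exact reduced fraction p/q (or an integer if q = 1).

B = (31, 54)
G = (-23, -30)

1. B_x = 31  [B is the reflection of C across F]
2. B_y = 54  [B is the reflection of C across F]
   → B = (31, 54)
3. G_x = -23  [2·signedArea(GFB) = 0 ∩ BF · GD = -1614]
4. G_y = -30  [2·signedArea(GFB) = 0 ∩ BF · GD = -1614]
   → G = (-23, -30)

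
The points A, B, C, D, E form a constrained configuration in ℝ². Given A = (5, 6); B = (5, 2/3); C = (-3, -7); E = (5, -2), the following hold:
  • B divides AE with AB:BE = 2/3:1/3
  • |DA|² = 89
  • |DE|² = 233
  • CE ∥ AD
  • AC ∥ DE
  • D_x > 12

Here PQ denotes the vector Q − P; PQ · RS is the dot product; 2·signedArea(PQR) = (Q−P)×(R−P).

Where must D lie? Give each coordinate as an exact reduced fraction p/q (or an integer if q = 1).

D = (13, 11)

1. D_x = 13  [AC ∥ DE ∩ CE ∥ AD]
2. D_y = 11  [AC ∥ DE ∩ CE ∥ AD]
   → D = (13, 11)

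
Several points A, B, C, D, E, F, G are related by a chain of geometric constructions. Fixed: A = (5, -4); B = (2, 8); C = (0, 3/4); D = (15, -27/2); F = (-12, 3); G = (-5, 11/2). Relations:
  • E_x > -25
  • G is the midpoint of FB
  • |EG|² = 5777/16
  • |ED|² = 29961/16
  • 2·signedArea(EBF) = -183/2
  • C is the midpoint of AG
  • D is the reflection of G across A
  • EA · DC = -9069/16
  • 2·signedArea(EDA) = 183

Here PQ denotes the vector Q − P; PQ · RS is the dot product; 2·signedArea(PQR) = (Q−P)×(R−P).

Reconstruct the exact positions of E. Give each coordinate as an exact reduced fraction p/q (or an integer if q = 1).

1. E_x = -24  [2·signedArea(EDA) = 183 ∩ 2·signedArea(EBF) = -183/2]
2. E_y = 21/4  [2·signedArea(EDA) = 183 ∩ 2·signedArea(EBF) = -183/2]
   → E = (-24, 21/4)

E = (-24, 21/4)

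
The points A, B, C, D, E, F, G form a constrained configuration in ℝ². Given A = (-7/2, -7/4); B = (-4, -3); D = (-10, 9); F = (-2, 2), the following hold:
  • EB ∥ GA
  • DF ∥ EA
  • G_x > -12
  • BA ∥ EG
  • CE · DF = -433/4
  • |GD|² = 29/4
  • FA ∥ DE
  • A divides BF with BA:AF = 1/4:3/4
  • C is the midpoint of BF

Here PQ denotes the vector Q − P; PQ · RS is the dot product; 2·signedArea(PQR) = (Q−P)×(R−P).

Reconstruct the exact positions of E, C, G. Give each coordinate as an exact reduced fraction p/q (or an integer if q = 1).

1. E_x = -23/2  [DF ∥ EA ∩ FA ∥ DE]
2. E_y = 21/4  [DF ∥ EA ∩ FA ∥ DE]
   → E = (-23/2, 21/4)
3. C_x = -3  [C is the midpoint of BF]
4. C_y = -1/2  [C is the midpoint of BF]
   → C = (-3, -1/2)
5. G_x = -11  [EB ∥ GA ∩ BA ∥ EG]
6. G_y = 13/2  [EB ∥ GA ∩ BA ∥ EG]
   → G = (-11, 13/2)

C = (-3, -1/2)
E = (-23/2, 21/4)
G = (-11, 13/2)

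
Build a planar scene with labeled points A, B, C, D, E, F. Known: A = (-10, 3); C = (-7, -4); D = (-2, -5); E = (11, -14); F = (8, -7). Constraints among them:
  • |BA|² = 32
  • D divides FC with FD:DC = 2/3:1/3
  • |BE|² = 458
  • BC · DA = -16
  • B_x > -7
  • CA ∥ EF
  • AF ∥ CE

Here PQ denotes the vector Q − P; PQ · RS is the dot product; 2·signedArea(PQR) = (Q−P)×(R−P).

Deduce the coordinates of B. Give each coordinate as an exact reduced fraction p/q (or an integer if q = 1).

1. B_x = -6  [line 8·x + -8·y + 40 = 0 ∩ |BA|² = 32]
2. B_y = -1  [line 8·x + -8·y + 40 = 0 ∩ |BA|² = 32]
   → B = (-6, -1)

B = (-6, -1)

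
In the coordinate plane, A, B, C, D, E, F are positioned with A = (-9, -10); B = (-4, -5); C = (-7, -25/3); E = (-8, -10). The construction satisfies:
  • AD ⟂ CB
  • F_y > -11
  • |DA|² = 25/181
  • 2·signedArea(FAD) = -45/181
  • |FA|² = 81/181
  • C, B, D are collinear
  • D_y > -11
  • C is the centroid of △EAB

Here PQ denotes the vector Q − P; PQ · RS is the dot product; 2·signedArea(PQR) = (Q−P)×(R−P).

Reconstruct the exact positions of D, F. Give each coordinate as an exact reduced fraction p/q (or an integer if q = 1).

1. D_x = -1579/181  [C, B, D are collinear ∩ AD ⟂ CB]
2. D_y = -1855/181  [C, B, D are collinear ∩ AD ⟂ CB]
   → D = (-1579/181, -1855/181)
3. F_x = -1710/181  [line 45/181·x + 50/181·y + 950/181 = 0 ∩ |FA|² = 81/181]
4. F_y = -1900/181  [line 45/181·x + 50/181·y + 950/181 = 0 ∩ |FA|² = 81/181]
   → F = (-1710/181, -1900/181)

D = (-1579/181, -1855/181)
F = (-1710/181, -1900/181)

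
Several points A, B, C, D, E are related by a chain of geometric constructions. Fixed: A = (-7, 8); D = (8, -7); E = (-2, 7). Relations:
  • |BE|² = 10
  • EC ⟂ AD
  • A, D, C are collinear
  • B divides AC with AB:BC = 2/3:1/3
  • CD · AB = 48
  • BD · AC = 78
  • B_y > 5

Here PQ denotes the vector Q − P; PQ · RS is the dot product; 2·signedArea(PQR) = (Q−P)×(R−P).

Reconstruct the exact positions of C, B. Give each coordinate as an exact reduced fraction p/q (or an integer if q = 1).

1. C_x = -4  [A, D, C are collinear ∩ EC ⟂ AD]
2. C_y = 5  [A, D, C are collinear ∩ EC ⟂ AD]
   → C = (-4, 5)
3. B_x = -5  [B divides AC with AB:BC = 2/3:1/3]
4. B_y = 6  [B divides AC with AB:BC = 2/3:1/3]
   → B = (-5, 6)

B = (-5, 6)
C = (-4, 5)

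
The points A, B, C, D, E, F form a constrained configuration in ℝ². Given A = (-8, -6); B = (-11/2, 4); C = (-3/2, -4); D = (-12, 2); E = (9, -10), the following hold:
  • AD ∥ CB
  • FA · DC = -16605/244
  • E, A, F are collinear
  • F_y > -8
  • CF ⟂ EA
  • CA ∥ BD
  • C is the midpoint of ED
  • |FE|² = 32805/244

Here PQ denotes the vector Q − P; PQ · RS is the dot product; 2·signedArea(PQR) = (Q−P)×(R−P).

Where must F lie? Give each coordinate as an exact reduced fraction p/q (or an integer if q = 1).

1. F_x = -279/122  [E, A, F are collinear ∩ CF ⟂ EA]
2. F_y = -448/61  [E, A, F are collinear ∩ CF ⟂ EA]
   → F = (-279/122, -448/61)

F = (-279/122, -448/61)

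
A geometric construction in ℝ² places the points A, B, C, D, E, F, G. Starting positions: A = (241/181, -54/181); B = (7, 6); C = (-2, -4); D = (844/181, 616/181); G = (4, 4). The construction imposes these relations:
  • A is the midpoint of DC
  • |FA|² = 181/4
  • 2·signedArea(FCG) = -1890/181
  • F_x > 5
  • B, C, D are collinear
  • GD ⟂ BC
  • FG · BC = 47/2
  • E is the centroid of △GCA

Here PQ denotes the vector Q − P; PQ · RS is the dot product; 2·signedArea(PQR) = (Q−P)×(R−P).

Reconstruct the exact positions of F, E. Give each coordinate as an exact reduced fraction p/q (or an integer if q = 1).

E = (201/181, -18/181)
F = (2111/362, 851/181)

1. F_x = 2111/362  [FG · BC = 47/2 ∩ 2·signedArea(FCG) = -1890/181]
2. F_y = 851/181  [FG · BC = 47/2 ∩ 2·signedArea(FCG) = -1890/181]
   → F = (2111/362, 851/181)
3. E_x = 201/181  [E is the centroid of △GCA]
4. E_y = -18/181  [E is the centroid of △GCA]
   → E = (201/181, -18/181)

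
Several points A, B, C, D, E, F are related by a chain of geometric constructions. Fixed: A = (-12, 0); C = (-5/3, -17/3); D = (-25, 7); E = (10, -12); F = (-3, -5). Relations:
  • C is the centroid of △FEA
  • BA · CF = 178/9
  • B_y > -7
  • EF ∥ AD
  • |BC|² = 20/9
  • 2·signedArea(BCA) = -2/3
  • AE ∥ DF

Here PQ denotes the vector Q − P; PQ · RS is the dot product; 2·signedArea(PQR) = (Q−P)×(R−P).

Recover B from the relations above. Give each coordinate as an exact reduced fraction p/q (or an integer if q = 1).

B = (-1/3, -19/3)

1. B_x = -1/3  [2·signedArea(BCA) = -2/3 ∩ BA · CF = 178/9]
2. B_y = -19/3  [2·signedArea(BCA) = -2/3 ∩ BA · CF = 178/9]
   → B = (-1/3, -19/3)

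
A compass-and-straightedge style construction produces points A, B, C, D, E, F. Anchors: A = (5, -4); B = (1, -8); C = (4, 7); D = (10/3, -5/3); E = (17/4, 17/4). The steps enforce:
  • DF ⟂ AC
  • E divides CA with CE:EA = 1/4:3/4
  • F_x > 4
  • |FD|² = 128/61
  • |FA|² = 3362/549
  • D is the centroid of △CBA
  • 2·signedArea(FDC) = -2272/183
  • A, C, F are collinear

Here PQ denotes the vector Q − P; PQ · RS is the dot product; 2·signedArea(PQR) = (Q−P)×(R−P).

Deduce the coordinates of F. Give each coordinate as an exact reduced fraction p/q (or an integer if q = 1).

F = (874/183, -281/183)

1. F_x = 874/183  [A, C, F are collinear ∩ DF ⟂ AC]
2. F_y = -281/183  [A, C, F are collinear ∩ DF ⟂ AC]
   → F = (874/183, -281/183)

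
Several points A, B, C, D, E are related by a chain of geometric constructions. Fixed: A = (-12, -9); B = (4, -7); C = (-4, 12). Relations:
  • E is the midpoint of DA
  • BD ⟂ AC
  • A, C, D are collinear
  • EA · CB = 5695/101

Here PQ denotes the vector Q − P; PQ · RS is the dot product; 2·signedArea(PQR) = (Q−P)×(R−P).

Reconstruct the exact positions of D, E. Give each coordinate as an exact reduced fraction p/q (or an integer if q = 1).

1. D_x = -940/101  [A, C, D are collinear ∩ BD ⟂ AC]
2. D_y = -195/101  [A, C, D are collinear ∩ BD ⟂ AC]
   → D = (-940/101, -195/101)
3. E_x = -1076/101  [E is the midpoint of DA]
4. E_y = -552/101  [E is the midpoint of DA]
   → E = (-1076/101, -552/101)

D = (-940/101, -195/101)
E = (-1076/101, -552/101)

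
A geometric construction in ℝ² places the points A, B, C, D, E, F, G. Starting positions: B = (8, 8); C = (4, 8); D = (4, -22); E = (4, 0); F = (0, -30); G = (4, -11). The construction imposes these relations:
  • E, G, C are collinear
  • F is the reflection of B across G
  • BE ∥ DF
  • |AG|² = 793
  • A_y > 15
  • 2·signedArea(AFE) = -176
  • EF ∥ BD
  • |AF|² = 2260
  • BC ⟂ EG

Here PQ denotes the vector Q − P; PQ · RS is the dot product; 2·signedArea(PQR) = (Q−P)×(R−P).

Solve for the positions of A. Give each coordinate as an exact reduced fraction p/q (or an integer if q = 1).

A = (12, 16)

1. A_x = 12  [line -30·x + 4·y + 296 = 0 ∩ |AG|² = 793]
2. A_y = 16  [line -30·x + 4·y + 296 = 0 ∩ |AG|² = 793]
   → A = (12, 16)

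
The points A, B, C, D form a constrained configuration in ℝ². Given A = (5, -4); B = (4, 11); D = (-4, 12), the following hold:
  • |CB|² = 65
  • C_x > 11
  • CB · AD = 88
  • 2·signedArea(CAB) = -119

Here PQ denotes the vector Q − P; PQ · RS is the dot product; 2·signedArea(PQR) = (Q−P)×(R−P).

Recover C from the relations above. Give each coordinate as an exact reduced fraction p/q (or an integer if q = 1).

C = (12, 10)

1. C_x = 12  [2·signedArea(CAB) = -119 ∩ CB · AD = 88]
2. C_y = 10  [2·signedArea(CAB) = -119 ∩ CB · AD = 88]
   → C = (12, 10)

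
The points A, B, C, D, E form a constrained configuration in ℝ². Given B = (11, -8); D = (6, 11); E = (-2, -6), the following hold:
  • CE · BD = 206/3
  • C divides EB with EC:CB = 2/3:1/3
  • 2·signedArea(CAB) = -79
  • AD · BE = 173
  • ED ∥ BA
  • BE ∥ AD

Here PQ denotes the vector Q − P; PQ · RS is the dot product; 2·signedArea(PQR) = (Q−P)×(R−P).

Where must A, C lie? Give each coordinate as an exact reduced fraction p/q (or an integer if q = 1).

1. A_x = 19  [BE ∥ AD ∩ ED ∥ BA]
2. A_y = 9  [BE ∥ AD ∩ ED ∥ BA]
   → A = (19, 9)
3. C_x = 20/3  [C divides EB with EC:CB = 2/3:1/3]
4. C_y = -22/3  [C divides EB with EC:CB = 2/3:1/3]
   → C = (20/3, -22/3)

A = (19, 9)
C = (20/3, -22/3)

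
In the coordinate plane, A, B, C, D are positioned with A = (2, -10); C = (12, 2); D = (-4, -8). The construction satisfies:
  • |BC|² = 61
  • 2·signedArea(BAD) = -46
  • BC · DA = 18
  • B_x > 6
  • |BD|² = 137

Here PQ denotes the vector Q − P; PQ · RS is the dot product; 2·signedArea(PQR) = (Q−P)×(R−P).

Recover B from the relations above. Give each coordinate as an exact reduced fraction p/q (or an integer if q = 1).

B = (7, -4)

1. B_x = 7  [BC · DA = 18 ∩ 2·signedArea(BAD) = -46]
2. B_y = -4  [BC · DA = 18 ∩ 2·signedArea(BAD) = -46]
   → B = (7, -4)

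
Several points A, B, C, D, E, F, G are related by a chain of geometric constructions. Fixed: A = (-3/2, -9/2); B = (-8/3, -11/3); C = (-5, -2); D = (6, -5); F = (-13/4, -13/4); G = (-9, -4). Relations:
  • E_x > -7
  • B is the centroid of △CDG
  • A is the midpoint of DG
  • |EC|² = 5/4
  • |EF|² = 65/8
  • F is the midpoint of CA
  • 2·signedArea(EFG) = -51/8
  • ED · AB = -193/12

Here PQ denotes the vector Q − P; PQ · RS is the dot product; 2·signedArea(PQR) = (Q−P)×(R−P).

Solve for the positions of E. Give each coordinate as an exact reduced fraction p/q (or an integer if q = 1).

1. E_x = -6  [ED · AB = -193/12 ∩ 2·signedArea(EFG) = -51/8]
2. E_y = -5/2  [ED · AB = -193/12 ∩ 2·signedArea(EFG) = -51/8]
   → E = (-6, -5/2)

E = (-6, -5/2)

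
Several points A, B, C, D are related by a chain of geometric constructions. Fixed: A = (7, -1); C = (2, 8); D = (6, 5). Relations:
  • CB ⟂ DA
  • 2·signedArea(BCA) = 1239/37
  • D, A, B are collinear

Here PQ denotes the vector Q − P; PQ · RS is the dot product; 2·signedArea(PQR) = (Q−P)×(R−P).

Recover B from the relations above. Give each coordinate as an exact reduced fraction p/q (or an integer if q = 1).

B = (200/37, 317/37)

1. B_x = 200/37  [D, A, B are collinear ∩ CB ⟂ DA]
2. B_y = 317/37  [D, A, B are collinear ∩ CB ⟂ DA]
   → B = (200/37, 317/37)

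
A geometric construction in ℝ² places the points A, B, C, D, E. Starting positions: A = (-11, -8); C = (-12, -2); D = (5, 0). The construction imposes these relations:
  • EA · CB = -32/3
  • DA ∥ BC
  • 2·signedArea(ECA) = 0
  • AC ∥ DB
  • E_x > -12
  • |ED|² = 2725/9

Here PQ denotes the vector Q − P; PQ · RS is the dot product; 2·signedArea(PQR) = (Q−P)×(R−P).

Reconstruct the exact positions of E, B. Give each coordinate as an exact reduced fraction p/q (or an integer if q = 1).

B = (4, 6)
E = (-34/3, -6)

1. E_x = -34/3  [line 6·x + 1·y + 74 = 0 ∩ |ED|² = 2725/9]
2. E_y = -6  [line 6·x + 1·y + 74 = 0 ∩ |ED|² = 2725/9]
   → E = (-34/3, -6)
3. B_x = 4  [DA ∥ BC ∩ AC ∥ DB]
4. B_y = 6  [DA ∥ BC ∩ AC ∥ DB]
   → B = (4, 6)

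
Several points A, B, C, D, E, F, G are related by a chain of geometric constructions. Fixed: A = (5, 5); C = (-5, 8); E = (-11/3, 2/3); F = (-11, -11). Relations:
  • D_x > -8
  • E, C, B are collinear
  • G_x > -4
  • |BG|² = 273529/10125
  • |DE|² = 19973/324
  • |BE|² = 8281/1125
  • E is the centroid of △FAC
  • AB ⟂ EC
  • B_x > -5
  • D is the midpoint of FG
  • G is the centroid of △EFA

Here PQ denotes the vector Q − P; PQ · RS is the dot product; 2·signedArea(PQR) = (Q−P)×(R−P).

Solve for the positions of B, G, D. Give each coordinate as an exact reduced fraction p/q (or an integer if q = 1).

B = (-519/125, 417/125)
D = (-64/9, -115/18)
G = (-29/9, -16/9)

1. B_x = -519/125  [E, C, B are collinear ∩ AB ⟂ EC]
2. B_y = 417/125  [E, C, B are collinear ∩ AB ⟂ EC]
   → B = (-519/125, 417/125)
3. G_x = -29/9  [G is the centroid of △EFA]
4. G_y = -16/9  [G is the centroid of △EFA]
   → G = (-29/9, -16/9)
5. D_x = -64/9  [D is the midpoint of FG]
6. D_y = -115/18  [D is the midpoint of FG]
   → D = (-64/9, -115/18)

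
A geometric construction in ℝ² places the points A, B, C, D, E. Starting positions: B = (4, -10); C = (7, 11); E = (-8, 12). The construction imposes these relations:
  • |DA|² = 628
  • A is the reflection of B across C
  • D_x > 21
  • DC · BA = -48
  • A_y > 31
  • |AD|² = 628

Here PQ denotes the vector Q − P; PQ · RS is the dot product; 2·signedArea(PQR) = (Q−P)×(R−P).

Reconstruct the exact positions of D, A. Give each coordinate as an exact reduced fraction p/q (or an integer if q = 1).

A = (10, 32)
D = (22, 10)

1. A_x = 10  [A is the reflection of B across C]
2. A_y = 32  [A is the reflection of B across C]
   → A = (10, 32)
3. D_x = 22  [line -6·x + -42·y + 552 = 0 ∩ |DA|² = 628]
4. D_y = 10  [line -6·x + -42·y + 552 = 0 ∩ |DA|² = 628]
   → D = (22, 10)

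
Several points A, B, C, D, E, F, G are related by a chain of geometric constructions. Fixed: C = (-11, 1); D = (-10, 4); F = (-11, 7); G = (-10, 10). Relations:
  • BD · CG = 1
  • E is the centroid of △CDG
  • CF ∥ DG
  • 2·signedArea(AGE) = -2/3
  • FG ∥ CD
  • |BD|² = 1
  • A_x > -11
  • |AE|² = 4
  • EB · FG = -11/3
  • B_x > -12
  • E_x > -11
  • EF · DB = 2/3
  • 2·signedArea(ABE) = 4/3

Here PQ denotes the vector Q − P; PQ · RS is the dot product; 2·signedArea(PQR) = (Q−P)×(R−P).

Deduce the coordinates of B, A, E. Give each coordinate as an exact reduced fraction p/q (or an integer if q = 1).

A = (-31/3, 7)
B = (-11, 4)
E = (-31/3, 5)

1. E_x = -31/3  [E is the centroid of △CDG]
2. E_y = 5  [E is the centroid of △CDG]
   → E = (-31/3, 5)
3. B_x = -11  [BD · CG = 1 ∩ EB · FG = -11/3]
4. B_y = 4  [BD · CG = 1 ∩ EB · FG = -11/3]
   → B = (-11, 4)
5. A_x = -31/3  [2·signedArea(AGE) = -2/3 ∩ 2·signedArea(ABE) = 4/3]
6. A_y = 7  [2·signedArea(AGE) = -2/3 ∩ 2·signedArea(ABE) = 4/3]
   → A = (-31/3, 7)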